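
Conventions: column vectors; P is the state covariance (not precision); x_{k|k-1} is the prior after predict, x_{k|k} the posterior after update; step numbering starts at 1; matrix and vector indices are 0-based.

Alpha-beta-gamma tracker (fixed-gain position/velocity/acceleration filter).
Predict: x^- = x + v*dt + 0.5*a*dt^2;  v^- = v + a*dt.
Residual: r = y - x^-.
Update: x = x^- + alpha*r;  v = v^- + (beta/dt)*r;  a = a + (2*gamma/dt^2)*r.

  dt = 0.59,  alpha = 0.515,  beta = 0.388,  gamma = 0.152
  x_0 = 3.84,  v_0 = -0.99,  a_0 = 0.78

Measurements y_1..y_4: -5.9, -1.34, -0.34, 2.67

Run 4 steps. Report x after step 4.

step 1: x_pred=3.3917  r=-9.2917  x^+=-1.3935  v^+=-6.6402  a^+=-7.3345
step 2: x_pred=-6.5879  r=5.2479  x^+=-3.8852  v^+=-7.5165  a^+=-2.7515
step 3: x_pred=-8.7988  r=8.4588  x^+=-4.4425  v^+=-3.5771  a^+=4.6357
step 4: x_pred=-5.7462  r=8.4162  x^+=-1.4118  v^+=4.6927  a^+=11.9857

x_post = -1.4118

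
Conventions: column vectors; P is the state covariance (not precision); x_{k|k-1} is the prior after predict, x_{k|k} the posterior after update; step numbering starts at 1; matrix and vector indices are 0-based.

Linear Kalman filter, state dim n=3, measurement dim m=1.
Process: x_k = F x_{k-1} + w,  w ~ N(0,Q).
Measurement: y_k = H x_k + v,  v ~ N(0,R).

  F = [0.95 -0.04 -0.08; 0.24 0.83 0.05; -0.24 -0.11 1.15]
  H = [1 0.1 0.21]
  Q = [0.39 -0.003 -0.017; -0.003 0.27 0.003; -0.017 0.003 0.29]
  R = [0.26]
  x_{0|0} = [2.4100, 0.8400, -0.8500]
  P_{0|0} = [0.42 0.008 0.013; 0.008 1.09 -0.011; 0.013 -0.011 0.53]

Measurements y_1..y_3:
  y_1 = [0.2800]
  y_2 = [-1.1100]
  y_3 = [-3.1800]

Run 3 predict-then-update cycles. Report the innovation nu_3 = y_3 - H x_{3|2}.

step 1: x^-=[2.3239, 1.2331, -1.6483]  P^-=[0.7715 0.0618 -0.1426; 0.0618 1.0490 -0.0990; -0.1426 -0.0990 1.0243]  S=[1.0355]  K=[0.7221; 0.1409; 0.0604]  nu=[-1.8211]  x^+=[1.0089, 0.9765, -1.7584]  P^+=[0.2316 -0.0436 -0.1878; -0.0436 1.0284 -0.1079; -0.1878 -0.1079 1.0206]
step 2: x^-=[1.0600, 0.9647, -2.3717]  P^-=[0.6383 -0.0203 -0.3598; -0.0203 0.9636 -0.1877; -0.3598 -0.1877 1.7941]  S=[0.8240]  K=[0.6805; 0.0445; -0.0022]  nu=[-1.7684]  x^+=[-0.1434, 0.8861, -2.3678]  P^+=[0.2568 -0.0452 -0.3586; -0.0452 0.9619 -0.1876; -0.3586 -0.1876 1.7941]
step 3: x^-=[0.0178, 0.5826, -2.7860]  P^-=[0.6915 -0.0161 -0.6237; -0.0161 0.9098 -0.2589; -0.6237 -0.2589 2.9322]  S=[0.8138]  K=[0.6867; 0.0252; -0.0416]  nu=[-2.6710]  x^+=[-1.8165, 0.5154, -2.6749]  P^+=[0.3077 -0.0302 -0.6005; -0.0302 0.9092 -0.2581; -0.6005 -0.2581 2.9308]

innov = [-2.6710]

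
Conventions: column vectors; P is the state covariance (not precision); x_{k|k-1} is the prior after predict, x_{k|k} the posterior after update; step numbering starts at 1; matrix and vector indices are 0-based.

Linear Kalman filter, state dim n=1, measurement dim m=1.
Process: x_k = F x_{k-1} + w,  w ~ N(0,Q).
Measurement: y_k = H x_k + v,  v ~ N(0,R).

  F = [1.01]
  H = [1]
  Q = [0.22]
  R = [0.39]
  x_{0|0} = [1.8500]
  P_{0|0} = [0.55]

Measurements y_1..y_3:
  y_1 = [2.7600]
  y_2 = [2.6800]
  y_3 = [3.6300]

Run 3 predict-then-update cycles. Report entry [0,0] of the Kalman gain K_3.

step 1: x^-=[1.8685]  P^-=[0.7811]  S=[1.1711]  K=[0.6670]  nu=[0.8915]  x^+=[2.4631]  P^+=[0.2601]
step 2: x^-=[2.4877]  P^-=[0.4853]  S=[0.8753]  K=[0.5545]  nu=[0.1923]  x^+=[2.5943]  P^+=[0.2162]
step 3: x^-=[2.6203]  P^-=[0.4406]  S=[0.8306]  K=[0.5305]  nu=[1.0097]  x^+=[3.1559]  P^+=[0.2069]

K[0,0] = 0.5305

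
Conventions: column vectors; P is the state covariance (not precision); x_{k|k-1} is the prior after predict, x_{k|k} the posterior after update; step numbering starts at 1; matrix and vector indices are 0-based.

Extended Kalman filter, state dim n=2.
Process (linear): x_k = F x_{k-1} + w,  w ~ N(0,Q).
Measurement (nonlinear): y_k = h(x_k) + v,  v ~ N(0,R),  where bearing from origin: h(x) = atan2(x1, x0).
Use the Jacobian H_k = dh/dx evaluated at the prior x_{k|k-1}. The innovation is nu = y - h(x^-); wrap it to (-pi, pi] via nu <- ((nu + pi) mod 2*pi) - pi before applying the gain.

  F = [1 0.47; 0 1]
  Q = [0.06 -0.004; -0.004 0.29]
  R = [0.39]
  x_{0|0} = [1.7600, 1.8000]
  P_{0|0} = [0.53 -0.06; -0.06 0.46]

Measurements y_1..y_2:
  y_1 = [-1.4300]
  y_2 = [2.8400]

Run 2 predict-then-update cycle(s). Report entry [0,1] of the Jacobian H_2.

step 1: x^-=[2.6060, 1.8000]  P^-=[0.6352 0.1522; 0.1522 0.7500]  H_jac=[-0.1794 0.2598]  S=[0.4469]  K=[-0.1666; 0.3749]  nu=[-2.0345]  x^+=[2.9449, 1.0373]  P^+=[0.6228 0.1801; 0.1801 0.6872]
step 2: x^-=[3.4324, 1.0373]  P^-=[1.0039 0.4991; 0.4991 0.9772]  H_jac=[-0.0807 0.2670]  S=[0.4447]  K=[0.1175; 0.4961]  nu=[2.5465]  x^+=[3.7316, 2.3006]  P^+=[0.9978 0.4732; 0.4732 0.8678]

H_jac[0,1] = 0.2670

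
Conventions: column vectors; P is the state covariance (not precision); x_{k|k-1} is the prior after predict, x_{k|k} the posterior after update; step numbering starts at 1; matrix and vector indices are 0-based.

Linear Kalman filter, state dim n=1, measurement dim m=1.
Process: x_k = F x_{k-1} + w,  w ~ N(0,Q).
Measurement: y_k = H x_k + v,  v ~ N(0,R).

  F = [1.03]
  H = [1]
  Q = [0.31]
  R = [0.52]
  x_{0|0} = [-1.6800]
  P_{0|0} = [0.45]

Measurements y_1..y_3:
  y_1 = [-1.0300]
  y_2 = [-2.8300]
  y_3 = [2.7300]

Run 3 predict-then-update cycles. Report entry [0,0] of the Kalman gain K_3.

K[0,0] = 0.5418

step 1: x^-=[-1.7304]  P^-=[0.7874]  S=[1.3074]  K=[0.6023]  nu=[0.7004]  x^+=[-1.3086]  P^+=[0.3132]
step 2: x^-=[-1.3478]  P^-=[0.6423]  S=[1.1623]  K=[0.5526]  nu=[-1.4822]  x^+=[-2.1669]  P^+=[0.2873]
step 3: x^-=[-2.2319]  P^-=[0.6148]  S=[1.1348]  K=[0.5418]  nu=[4.9619]  x^+=[0.4564]  P^+=[0.2817]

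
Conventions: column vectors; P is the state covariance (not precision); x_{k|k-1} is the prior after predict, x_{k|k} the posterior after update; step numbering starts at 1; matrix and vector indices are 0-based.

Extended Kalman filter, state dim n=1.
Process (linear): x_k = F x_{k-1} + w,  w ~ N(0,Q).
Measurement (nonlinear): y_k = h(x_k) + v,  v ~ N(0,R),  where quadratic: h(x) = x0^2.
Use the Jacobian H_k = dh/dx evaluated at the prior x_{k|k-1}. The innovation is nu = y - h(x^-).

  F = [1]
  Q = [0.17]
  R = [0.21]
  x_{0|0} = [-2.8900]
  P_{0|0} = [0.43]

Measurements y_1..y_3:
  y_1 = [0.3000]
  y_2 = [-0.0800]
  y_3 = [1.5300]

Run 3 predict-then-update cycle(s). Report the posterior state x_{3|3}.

step 1: x^-=[-2.8900]  P^-=[0.6000]  H_jac=[-5.7800]  S=[20.2550]  K=[-0.1712]  nu=[-8.0521]  x^+=[-1.5113]  P^+=[0.0062]
step 2: x^-=[-1.5113]  P^-=[0.1762]  H_jac=[-3.0227]  S=[1.8201]  K=[-0.2927]  nu=[-2.3642]  x^+=[-0.8195]  P^+=[0.0203]
step 3: x^-=[-0.8195]  P^-=[0.1903]  H_jac=[-1.6389]  S=[0.7212]  K=[-0.4325]  nu=[0.8585]  x^+=[-1.1908]  P^+=[0.0554]

x_post = [-1.1908]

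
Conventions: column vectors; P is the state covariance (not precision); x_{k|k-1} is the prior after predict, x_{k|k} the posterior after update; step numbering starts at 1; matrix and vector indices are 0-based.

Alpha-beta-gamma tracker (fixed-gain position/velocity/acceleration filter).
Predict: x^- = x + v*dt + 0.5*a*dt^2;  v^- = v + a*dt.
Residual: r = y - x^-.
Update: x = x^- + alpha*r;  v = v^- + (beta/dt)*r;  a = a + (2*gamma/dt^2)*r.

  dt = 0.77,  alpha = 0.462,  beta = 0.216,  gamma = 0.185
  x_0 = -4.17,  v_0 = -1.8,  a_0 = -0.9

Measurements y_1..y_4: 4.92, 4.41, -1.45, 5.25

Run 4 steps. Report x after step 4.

step 1: x_pred=-5.8228  r=10.7428  x^+=-0.8596  v^+=0.5206  a^+=5.8041
step 2: x_pred=1.2618  r=3.1482  x^+=2.7163  v^+=5.8728  a^+=7.7687
step 3: x_pred=9.5414  r=-10.9914  x^+=4.4634  v^+=8.7714  a^+=0.9095
step 4: x_pred=11.4870  r=-6.2370  x^+=8.6055  v^+=7.7221  a^+=-2.9827

x_post = 8.6055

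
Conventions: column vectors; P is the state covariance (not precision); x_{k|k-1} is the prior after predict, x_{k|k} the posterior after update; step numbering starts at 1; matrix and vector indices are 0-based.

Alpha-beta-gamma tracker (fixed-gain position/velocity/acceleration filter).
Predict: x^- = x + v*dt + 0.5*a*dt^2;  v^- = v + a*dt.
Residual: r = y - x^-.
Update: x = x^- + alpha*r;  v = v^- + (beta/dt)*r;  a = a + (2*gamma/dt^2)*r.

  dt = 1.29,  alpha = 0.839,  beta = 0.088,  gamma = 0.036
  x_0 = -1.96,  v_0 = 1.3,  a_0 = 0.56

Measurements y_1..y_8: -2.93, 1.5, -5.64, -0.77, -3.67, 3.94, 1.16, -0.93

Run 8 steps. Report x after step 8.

step 1: x_pred=0.1829  r=-3.1129  x^+=-2.4288  v^+=1.8100  a^+=0.4253
step 2: x_pred=0.2600  r=1.2400  x^+=1.3004  v^+=2.4433  a^+=0.4790
step 3: x_pred=4.8507  r=-10.4907  x^+=-3.9510  v^+=2.3455  a^+=0.0251
step 4: x_pred=-0.9044  r=0.1344  x^+=-0.7916  v^+=2.3870  a^+=0.0309
step 5: x_pred=2.3133  r=-5.9833  x^+=-2.7067  v^+=2.0187  a^+=-0.2280
step 6: x_pred=-0.2923  r=4.2323  x^+=3.2586  v^+=2.0133  a^+=-0.0449
step 7: x_pred=5.8184  r=-4.6584  x^+=1.9100  v^+=1.6376  a^+=-0.2464
step 8: x_pred=3.8175  r=-4.7475  x^+=-0.1657  v^+=0.9959  a^+=-0.4518

x_post = -0.1657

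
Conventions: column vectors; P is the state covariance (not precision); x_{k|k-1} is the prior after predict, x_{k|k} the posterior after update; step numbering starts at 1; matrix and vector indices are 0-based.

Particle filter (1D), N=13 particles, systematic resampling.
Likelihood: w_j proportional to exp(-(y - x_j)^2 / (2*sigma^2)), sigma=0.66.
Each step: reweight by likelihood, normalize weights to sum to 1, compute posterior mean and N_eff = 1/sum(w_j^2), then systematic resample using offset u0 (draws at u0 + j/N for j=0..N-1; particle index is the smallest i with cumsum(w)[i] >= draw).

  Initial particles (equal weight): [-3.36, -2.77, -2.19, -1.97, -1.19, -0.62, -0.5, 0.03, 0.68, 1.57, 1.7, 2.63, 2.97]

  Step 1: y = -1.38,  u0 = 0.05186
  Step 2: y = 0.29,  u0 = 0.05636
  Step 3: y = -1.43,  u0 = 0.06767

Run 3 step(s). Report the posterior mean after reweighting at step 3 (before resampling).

post_mean = -0.6472

step 1: w=[0.0034, 0.0334, 0.1446, 0.2059, 0.2946, 0.1582, 0.1262, 0.0313, 0.0024, 0.0000, 0.0000, 0.0000, 0.0000]  mean=-1.3354  Neff=5.1777  idx=[2, 2, 3, 3, 3, 4, 4, 4, 4, 5, 5, 6, 7]
step 2: w=[0.0003, 0.0003, 0.0011, 0.0011, 0.0011, 0.0321, 0.0321, 0.0321, 0.0321, 0.1533, 0.1533, 0.1938, 0.3671]  mean=-0.4370  Neff=4.4754  idx=[6, 9, 9, 10, 10, 11, 11, 11, 12, 12, 12, 12, 12]
step 3: w=[0.2145, 0.1079, 0.1079, 0.1079, 0.1079, 0.0849, 0.0849, 0.0849, 0.0198, 0.0198, 0.0198, 0.0198, 0.0198]  mean=-0.6472  Neff=8.6082  idx=[0, 0, 1, 1, 2, 3, 3, 4, 5, 6, 7, 8, 12]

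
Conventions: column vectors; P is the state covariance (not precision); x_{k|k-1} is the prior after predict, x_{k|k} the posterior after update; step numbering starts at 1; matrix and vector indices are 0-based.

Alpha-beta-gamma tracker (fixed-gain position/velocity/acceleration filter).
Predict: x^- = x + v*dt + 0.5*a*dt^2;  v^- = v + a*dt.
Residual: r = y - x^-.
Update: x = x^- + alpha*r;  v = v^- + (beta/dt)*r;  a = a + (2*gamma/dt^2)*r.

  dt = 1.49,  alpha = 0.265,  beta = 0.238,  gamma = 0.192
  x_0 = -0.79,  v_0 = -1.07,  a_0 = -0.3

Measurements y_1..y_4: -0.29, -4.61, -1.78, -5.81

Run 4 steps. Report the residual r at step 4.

resid = -1.0468

step 1: x_pred=-2.7173  r=2.4273  x^+=-2.0741  v^+=-1.1293  a^+=0.1198
step 2: x_pred=-3.6237  r=-0.9863  x^+=-3.8851  v^+=-1.1083  a^+=-0.0508
step 3: x_pred=-5.5927  r=3.8127  x^+=-4.5823  v^+=-0.5749  a^+=0.6087
step 4: x_pred=-4.7632  r=-1.0468  x^+=-5.0406  v^+=0.1649  a^+=0.4277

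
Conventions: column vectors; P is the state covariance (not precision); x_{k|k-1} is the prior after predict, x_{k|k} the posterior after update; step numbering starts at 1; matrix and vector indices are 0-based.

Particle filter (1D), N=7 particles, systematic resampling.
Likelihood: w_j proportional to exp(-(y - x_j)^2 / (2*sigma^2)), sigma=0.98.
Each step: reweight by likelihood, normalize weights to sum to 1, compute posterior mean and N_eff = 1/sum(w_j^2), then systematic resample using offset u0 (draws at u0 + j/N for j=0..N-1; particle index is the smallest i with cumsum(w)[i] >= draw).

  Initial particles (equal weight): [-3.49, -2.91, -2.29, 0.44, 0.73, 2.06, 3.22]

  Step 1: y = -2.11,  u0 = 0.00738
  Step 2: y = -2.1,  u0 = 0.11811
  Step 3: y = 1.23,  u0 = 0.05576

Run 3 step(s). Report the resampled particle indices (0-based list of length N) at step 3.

step 1: w=[0.1750, 0.3380, 0.4638, 0.0160, 0.0071, 0.0001, 0.0000]  mean=-2.6444  Neff=2.7751  idx=[0, 0, 1, 1, 2, 2, 2]
step 2: w=[0.0718, 0.0718, 0.1394, 0.1394, 0.1925, 0.1925, 0.1925]  mean=-2.6351  Neff=6.2345  idx=[1, 2, 3, 4, 5, 6, 6]
step 3: w=[0.0014, 0.0202, 0.0202, 0.2395, 0.2395, 0.2395, 0.2395]  mean=-2.3167  Neff=4.3412  idx=[3, 3, 4, 4, 5, 6, 6]

resampled_idx = [3, 3, 4, 4, 5, 6, 6]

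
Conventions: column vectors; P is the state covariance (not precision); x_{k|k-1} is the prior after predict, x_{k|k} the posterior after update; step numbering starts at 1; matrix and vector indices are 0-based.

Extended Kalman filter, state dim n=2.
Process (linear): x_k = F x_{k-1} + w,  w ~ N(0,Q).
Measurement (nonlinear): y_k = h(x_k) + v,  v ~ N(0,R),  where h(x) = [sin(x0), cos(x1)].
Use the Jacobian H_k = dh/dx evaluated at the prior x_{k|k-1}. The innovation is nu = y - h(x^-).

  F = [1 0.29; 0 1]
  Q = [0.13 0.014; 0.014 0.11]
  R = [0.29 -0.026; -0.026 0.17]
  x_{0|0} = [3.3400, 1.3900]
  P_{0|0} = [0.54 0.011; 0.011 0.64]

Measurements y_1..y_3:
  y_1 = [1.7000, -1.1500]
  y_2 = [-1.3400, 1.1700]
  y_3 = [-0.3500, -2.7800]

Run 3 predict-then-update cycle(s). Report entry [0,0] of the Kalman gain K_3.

step 1: x^-=[3.7431, 1.3900]  P^-=[0.7302 0.2106; 0.2106 0.7500]  H_jac=[-0.8245 0.0000; 0.0000 -0.9837]  S=[0.7864 0.1448; 0.1448 0.8958]  K=[-0.7452 -0.1108; -0.0713 -0.8121]  nu=[2.2659, -1.3298]  x^+=[2.2020, 2.3085]  P^+=[0.2586 -0.0005; -0.0005 0.1385]
step 2: x^-=[2.8714, 2.3085]  P^-=[0.3999 0.0536; 0.0536 0.2485]  H_jac=[-0.9637 0.0000; 0.0000 -0.7400]  S=[0.6615 0.0122; 0.0122 0.3061]  K=[-0.5807 -0.1064; -0.0670 -0.5981]  nu=[-1.6069, 1.8426]  x^+=[3.6085, 1.3142]  P^+=[0.1719 0.0040; 0.0040 0.1350]
step 3: x^-=[3.9897, 1.3142]  P^-=[0.3156 0.0572; 0.0572 0.2450]  H_jac=[-0.6614 0.0000; 0.0000 -0.9673]  S=[0.4281 0.0106; 0.0106 0.3993]  K=[-0.4845 -0.1257; -0.0737 -0.5917]  nu=[0.4000, -3.0337]  x^+=[4.1773, 3.0798]  P^+=[0.2075 0.0091; 0.0091 0.1020]

K[0,0] = -0.4845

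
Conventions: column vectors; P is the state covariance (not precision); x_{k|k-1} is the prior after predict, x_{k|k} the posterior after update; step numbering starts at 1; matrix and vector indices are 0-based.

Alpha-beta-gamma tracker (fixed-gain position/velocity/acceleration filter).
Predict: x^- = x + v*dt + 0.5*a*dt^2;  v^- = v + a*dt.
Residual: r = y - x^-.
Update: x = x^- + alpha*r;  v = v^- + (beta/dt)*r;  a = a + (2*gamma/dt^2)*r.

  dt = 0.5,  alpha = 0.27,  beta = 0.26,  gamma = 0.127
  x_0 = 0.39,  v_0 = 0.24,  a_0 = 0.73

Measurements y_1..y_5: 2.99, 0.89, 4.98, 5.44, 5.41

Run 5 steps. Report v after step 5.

v_post = 4.2172

step 1: x_pred=0.6013  r=2.3887  x^+=1.2462  v^+=1.8472  a^+=3.1570
step 2: x_pred=2.5644  r=-1.6744  x^+=2.1123  v^+=2.5549  a^+=1.4558
step 3: x_pred=3.5718  r=1.4082  x^+=3.9520  v^+=4.0151  a^+=2.8865
step 4: x_pred=6.3204  r=-0.8804  x^+=6.0827  v^+=5.0006  a^+=1.9921
step 5: x_pred=8.8320  r=-3.4220  x^+=7.9080  v^+=4.2172  a^+=-1.4846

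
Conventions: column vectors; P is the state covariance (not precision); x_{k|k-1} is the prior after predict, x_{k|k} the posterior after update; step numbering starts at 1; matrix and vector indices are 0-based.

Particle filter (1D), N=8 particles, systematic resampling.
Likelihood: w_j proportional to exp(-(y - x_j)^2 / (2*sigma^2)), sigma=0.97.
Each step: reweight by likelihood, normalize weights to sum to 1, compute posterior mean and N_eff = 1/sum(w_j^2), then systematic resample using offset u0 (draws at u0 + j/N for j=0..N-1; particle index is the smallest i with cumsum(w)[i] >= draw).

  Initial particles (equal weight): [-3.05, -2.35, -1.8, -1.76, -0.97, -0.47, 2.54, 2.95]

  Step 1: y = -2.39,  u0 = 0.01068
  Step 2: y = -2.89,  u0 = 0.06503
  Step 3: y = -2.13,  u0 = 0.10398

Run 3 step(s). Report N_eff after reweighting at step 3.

N_eff = 7.7387

step 1: w=[0.2025, 0.2551, 0.2122, 0.2068, 0.0874, 0.0360, 0.0000, 0.0000]  mean=-2.0648  Neff=4.9309  idx=[0, 0, 1, 1, 2, 2, 3, 4]
step 2: w=[0.1828, 0.1828, 0.1587, 0.1587, 0.0985, 0.0985, 0.0940, 0.0261]  mean=-2.4060  Neff=6.8457  idx=[0, 1, 1, 2, 3, 4, 5, 6]
step 3: w=[0.0955, 0.0955, 0.0955, 0.1459, 0.1459, 0.1413, 0.1413, 0.1392]  mean=-2.3130  Neff=7.7387  idx=[1, 2, 3, 4, 5, 6, 6, 7]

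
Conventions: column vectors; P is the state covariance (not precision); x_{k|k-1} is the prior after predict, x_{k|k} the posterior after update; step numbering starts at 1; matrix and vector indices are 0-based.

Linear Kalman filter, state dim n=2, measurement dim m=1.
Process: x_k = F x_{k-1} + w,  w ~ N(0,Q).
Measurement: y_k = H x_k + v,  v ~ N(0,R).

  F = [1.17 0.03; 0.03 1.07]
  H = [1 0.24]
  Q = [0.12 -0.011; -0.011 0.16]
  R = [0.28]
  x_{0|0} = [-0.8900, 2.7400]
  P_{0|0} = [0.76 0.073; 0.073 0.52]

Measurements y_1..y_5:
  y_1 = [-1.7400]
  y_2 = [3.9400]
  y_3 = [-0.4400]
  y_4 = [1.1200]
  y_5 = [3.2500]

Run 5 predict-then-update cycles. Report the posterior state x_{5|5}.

x_post = [1.2559, 4.3592]

step 1: x^-=[-0.9591, 2.9051]  P^-=[1.1660 0.1238; 0.1238 0.7607]  S=[1.5492]  K=[0.7718; 0.1978]  nu=[-1.4781]  x^+=[-2.0999, 2.6128]  P^+=[0.2431 -0.1127; -0.1127 0.7001]
step 2: x^-=[-2.3785, 2.7327]  P^-=[0.4456 -0.1211; -0.1211 0.9546]  S=[0.7224]  K=[0.5765; 0.1495]  nu=[5.6627]  x^+=[0.8862, 3.5790]  P^+=[0.2054 -0.1834; -0.1834 0.9384]
step 3: x^-=[1.1442, 3.8561]  P^-=[0.3892 -0.2034; -0.2034 1.2228]  S=[0.6420]  K=[0.5302; 0.1403]  nu=[-2.5097]  x^+=[-0.1864, 3.5040]  P^+=[0.2087 -0.2512; -0.2512 1.2102]
step 4: x^-=[-0.1130, 3.7437]  P^-=[0.3892 -0.2795; -0.2795 1.5296]  S=[0.6231]  K=[0.5169; 0.1406]  nu=[0.3345]  x^+=[0.0599, 3.7907]  P^+=[0.2227 -0.3248; -0.3248 1.5173]
step 5: x^-=[0.1839, 4.0579]  P^-=[0.4034 -0.3613; -0.3613 1.8765]  S=[0.6180]  K=[0.5124; 0.1440]  nu=[2.0923]  x^+=[1.2559, 4.3592]  P^+=[0.2411 -0.4070; -0.4070 1.8636]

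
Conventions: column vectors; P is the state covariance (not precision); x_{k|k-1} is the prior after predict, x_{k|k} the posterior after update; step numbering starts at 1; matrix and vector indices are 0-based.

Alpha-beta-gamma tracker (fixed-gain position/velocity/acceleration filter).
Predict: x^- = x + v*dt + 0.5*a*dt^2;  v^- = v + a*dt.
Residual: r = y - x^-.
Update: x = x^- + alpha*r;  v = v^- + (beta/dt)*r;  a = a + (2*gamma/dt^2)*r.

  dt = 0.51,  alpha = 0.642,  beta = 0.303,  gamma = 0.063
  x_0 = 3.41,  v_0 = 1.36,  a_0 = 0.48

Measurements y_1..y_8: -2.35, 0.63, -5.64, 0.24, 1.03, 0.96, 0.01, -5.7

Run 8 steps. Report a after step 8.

step 1: x_pred=4.1660  r=-6.5160  x^+=-0.0173  v^+=-2.2665  a^+=-2.6766
step 2: x_pred=-1.5213  r=2.1513  x^+=-0.1401  v^+=-2.3534  a^+=-1.6344
step 3: x_pred=-1.5530  r=-4.0870  x^+=-4.1768  v^+=-5.6152  a^+=-3.6143
step 4: x_pred=-7.5106  r=7.7506  x^+=-2.5347  v^+=-2.8537  a^+=0.1403
step 5: x_pred=-3.9719  r=5.0019  x^+=-0.7607  v^+=0.1896  a^+=2.5634
step 6: x_pred=-0.3306  r=1.2906  x^+=0.4980  v^+=2.2637  a^+=3.1886
step 7: x_pred=2.0671  r=-2.0571  x^+=0.7464  v^+=2.6677  a^+=2.1921
step 8: x_pred=2.3920  r=-8.0920  x^+=-2.8031  v^+=-1.0220  a^+=-1.7280

a_post = -1.7280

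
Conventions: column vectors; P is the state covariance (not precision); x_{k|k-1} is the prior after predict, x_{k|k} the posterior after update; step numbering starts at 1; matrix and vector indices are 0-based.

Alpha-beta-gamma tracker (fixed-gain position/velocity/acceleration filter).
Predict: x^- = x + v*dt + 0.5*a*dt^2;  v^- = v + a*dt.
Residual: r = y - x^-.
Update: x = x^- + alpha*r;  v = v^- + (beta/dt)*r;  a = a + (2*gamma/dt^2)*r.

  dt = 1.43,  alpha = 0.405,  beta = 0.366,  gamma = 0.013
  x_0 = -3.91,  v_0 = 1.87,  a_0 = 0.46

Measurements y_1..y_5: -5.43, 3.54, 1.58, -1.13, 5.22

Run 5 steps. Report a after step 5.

step 1: x_pred=-0.7656  r=-4.6644  x^+=-2.6547  v^+=1.3340  a^+=0.4007
step 2: x_pred=-0.3374  r=3.8774  x^+=1.2329  v^+=2.8994  a^+=0.4500
step 3: x_pred=5.8391  r=-4.2591  x^+=4.1142  v^+=2.4528  a^+=0.3958
step 4: x_pred=8.0263  r=-9.1563  x^+=4.3180  v^+=0.6753  a^+=0.2794
step 5: x_pred=5.5694  r=-0.3494  x^+=5.4279  v^+=0.9854  a^+=0.2750

a_post = 0.2750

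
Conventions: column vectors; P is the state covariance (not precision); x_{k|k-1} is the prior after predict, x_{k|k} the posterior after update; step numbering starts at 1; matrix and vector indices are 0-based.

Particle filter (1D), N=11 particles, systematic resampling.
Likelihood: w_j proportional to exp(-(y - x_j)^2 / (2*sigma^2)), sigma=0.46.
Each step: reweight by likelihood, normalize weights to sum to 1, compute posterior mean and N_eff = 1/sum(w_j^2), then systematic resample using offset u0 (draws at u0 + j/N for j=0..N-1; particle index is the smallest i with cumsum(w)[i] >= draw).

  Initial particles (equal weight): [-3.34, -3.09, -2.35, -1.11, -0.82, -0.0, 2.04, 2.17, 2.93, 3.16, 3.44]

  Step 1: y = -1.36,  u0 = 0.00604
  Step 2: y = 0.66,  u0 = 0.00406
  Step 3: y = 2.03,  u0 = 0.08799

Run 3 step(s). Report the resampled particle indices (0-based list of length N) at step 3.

step 1: w=[0.0001, 0.0006, 0.0668, 0.5841, 0.3399, 0.0086, 0.0000, 0.0000, 0.0000, 0.0000, 0.0000]  mean=-1.0860  Neff=2.1681  idx=[2, 3, 3, 3, 3, 3, 3, 3, 4, 4, 4]
step 2: w=[0.0000, 0.0287, 0.0287, 0.0287, 0.0287, 0.0287, 0.0287, 0.0287, 0.2663, 0.2663, 0.2663]  mean=-0.8783  Neff=4.5756  idx=[1, 4, 7, 8, 8, 8, 9, 9, 9, 10, 10]
step 3: w=[0.0020, 0.0020, 0.0020, 0.1242, 0.1242, 0.1242, 0.1242, 0.1242, 0.1242, 0.1242, 0.1242]  mean=-0.8218  Neff=8.0985  idx=[3, 4, 5, 5, 6, 7, 8, 8, 9, 10, 10]

resampled_idx = [3, 4, 5, 5, 6, 7, 8, 8, 9, 10, 10]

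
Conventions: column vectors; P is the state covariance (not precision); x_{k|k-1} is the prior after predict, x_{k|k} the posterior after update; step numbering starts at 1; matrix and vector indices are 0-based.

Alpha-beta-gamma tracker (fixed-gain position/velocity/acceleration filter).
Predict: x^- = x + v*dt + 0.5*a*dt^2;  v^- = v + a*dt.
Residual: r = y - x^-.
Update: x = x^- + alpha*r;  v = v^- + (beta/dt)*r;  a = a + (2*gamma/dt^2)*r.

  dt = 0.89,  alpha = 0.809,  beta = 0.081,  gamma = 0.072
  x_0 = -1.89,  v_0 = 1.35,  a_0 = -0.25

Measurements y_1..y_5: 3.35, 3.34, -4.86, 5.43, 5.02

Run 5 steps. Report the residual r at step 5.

step 1: x_pred=-0.7875  r=4.1375  x^+=2.5597  v^+=1.5041  a^+=0.5022
step 2: x_pred=4.0972  r=-0.7572  x^+=3.4846  v^+=1.8821  a^+=0.3645
step 3: x_pred=5.3041  r=-10.1641  x^+=-2.9187  v^+=1.2815  a^+=-1.4833
step 4: x_pred=-2.3656  r=7.7956  x^+=3.9410  v^+=0.6708  a^+=-0.0661
step 5: x_pred=4.5119  r=0.5081  x^+=4.9230  v^+=0.6583  a^+=0.0263

resid = 0.5081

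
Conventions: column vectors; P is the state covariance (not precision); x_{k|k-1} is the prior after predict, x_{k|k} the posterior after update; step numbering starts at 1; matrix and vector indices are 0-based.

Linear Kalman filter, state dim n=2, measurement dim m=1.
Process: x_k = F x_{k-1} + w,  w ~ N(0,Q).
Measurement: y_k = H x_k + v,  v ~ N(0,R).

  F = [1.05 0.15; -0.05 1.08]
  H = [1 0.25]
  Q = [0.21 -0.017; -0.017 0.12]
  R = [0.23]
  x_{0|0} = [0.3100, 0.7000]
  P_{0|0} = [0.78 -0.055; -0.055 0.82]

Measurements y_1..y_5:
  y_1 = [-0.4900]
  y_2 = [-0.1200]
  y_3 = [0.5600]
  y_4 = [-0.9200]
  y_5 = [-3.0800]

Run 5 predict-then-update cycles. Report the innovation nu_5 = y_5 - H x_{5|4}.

innov = [-2.6693]

step 1: x^-=[0.4305, 0.7405]  P^-=[1.0711 0.0129; 0.0129 1.0843]  S=[1.3753]  K=[0.7811; 0.2065]  nu=[-1.1056]  x^+=[-0.4331, 0.5122]  P^+=[0.2319 -0.2089; -0.2089 1.0257]
step 2: x^-=[-0.3780, 0.5748]  P^-=[0.4229 -0.0984; -0.0984 1.3395]  S=[0.6875]  K=[0.5794; 0.3440]  nu=[0.1143]  x^+=[-0.3118, 0.6141]  P^+=[0.1921 -0.2354; -0.2354 1.2581]
step 3: x^-=[-0.2352, 0.6788]  P^-=[0.3760 -0.0885; -0.0885 1.6134]  S=[0.6626]  K=[0.5341; 0.4753]  nu=[0.6255]  x^+=[0.0988, 0.9761]  P^+=[0.1870 -0.2566; -0.2566 1.4637]
step 4: x^-=[0.2502, 1.0493]  P^-=[0.3683 -0.0788; -0.0788 1.8555]  S=[0.6748]  K=[0.5165; 0.5706]  nu=[-1.4325]  x^+=[-0.4897, 0.2318]  P^+=[0.1882 -0.2777; -0.2777 1.6357]
step 5: x^-=[-0.4794, 0.2748]  P^-=[0.3668 -0.0747; -0.0747 2.0584]  S=[0.6881]  K=[0.5060; 0.6392]  nu=[-2.6693]  x^+=[-1.8300, -1.4315]  P^+=[0.1907 -0.2973; -0.2973 1.7772]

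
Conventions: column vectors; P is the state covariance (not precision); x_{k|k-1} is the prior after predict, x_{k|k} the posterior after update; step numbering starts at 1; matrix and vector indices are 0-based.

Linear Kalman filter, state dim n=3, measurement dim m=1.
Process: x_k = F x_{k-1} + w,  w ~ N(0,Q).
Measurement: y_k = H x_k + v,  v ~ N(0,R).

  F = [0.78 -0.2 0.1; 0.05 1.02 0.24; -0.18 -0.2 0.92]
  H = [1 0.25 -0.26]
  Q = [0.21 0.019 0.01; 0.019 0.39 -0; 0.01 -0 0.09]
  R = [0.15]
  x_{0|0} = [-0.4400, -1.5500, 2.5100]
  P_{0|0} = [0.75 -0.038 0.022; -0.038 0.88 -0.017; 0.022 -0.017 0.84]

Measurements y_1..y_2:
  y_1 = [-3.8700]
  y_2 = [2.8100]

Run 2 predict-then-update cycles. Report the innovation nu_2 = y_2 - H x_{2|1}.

innov = [4.9990]

step 1: x^-=[0.2178, -1.0006, 2.6984]  P^-=[0.7259 -0.1377 0.0406; -0.1377 1.3441 -0.0085; 0.0406 -0.0085 0.8567]  S=[0.9290]  K=[0.7330; 0.2159; -0.1984]  nu=[-3.1361]  x^+=[-2.0808, -1.6778, 3.3205]  P^+=[0.2268 -0.2847 0.1757; -0.2847 1.3008 0.0313; 0.1757 0.0313 0.8202]
step 2: x^-=[-0.9554, -1.0185, 3.7650]  P^-=[0.5232 -0.4060 0.2563; -0.4060 1.7817 -0.0029; 0.2563 -0.0029 0.7534]  S=[0.4995]  K=[0.7107; 0.0803; 0.1196]  nu=[4.9990]  x^+=[2.5974, -0.6169, 4.3627]  P^+=[0.2709 -0.4346 0.2139; -0.4346 1.7785 -0.0077; 0.2139 -0.0077 0.7462]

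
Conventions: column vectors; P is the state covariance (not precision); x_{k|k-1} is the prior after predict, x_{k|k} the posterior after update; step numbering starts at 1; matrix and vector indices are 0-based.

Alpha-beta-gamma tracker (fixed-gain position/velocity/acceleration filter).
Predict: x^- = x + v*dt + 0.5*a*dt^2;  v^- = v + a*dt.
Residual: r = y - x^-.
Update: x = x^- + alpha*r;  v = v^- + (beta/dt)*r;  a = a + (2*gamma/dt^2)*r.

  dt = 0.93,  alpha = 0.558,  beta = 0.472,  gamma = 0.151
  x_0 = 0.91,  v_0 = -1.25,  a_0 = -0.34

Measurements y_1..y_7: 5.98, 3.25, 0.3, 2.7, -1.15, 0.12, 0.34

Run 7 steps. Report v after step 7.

v_post = -0.8893

step 1: x_pred=-0.3995  r=6.3795  x^+=3.1602  v^+=1.6716  a^+=1.8876
step 2: x_pred=5.5311  r=-2.2811  x^+=4.2582  v^+=2.2693  a^+=1.0911
step 3: x_pred=6.8405  r=-6.5405  x^+=3.1909  v^+=-0.0355  a^+=-1.1927
step 4: x_pred=2.6421  r=0.0579  x^+=2.6744  v^+=-1.1153  a^+=-1.1725
step 5: x_pred=1.1301  r=-2.2801  x^+=-0.1422  v^+=-3.3630  a^+=-1.9686
step 6: x_pred=-4.1211  r=4.2411  x^+=-1.7546  v^+=-3.0413  a^+=-0.4878
step 7: x_pred=-4.7939  r=5.1339  x^+=-1.9292  v^+=-0.8893  a^+=1.3049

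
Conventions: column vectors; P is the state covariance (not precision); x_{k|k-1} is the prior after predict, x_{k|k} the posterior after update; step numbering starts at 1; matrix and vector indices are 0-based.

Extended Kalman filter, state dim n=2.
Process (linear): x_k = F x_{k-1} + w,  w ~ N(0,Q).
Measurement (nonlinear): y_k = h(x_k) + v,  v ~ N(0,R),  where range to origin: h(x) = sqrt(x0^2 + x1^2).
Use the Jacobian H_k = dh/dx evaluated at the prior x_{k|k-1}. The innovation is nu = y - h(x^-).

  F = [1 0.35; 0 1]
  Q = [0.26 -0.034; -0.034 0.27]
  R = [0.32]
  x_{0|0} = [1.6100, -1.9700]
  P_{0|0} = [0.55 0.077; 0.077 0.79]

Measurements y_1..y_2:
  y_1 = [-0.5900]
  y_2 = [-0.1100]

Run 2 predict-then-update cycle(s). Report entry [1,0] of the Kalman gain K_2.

K[1,0] = 0.3067

step 1: x^-=[0.9205, -1.9700]  P^-=[0.9607 0.3195; 0.3195 1.0600]  H_jac=[0.4233 -0.9060]  S=[1.1171]  K=[0.1049; -0.7386]  nu=[-2.7644]  x^+=[0.6304, 0.0718]  P^+=[0.9484 0.4061; 0.4061 0.4506]
step 2: x^-=[0.6555, 0.0718]  P^-=[1.5478 0.5298; 0.5298 0.7206]  H_jac=[0.9941 0.1088]  S=[1.9726]  K=[0.8092; 0.3067]  nu=[-0.7695]  x^+=[0.0329, -0.1643]  P^+=[0.2561 0.0402; 0.0402 0.5350]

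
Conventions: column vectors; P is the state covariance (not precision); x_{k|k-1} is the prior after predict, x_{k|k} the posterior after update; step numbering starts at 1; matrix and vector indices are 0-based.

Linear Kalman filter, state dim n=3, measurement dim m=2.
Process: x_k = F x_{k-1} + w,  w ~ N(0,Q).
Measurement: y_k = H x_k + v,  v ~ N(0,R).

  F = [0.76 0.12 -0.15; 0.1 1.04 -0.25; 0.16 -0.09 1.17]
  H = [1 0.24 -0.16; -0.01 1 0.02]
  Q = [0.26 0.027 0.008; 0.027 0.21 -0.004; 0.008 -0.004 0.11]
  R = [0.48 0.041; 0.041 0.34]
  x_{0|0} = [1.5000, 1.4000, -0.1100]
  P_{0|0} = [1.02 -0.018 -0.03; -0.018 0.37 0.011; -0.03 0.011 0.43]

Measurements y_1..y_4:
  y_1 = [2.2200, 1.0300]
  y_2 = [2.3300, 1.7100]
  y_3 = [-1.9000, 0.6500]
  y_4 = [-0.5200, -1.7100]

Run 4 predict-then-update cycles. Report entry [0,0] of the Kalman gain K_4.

step 1: x^-=[1.3245, 1.6335, -0.0147]  P^-=[0.8673 0.1565 0.0292; 0.1565 0.6393 -0.1396; 0.0292 -0.1396 0.7147]  S=[1.4789 0.3619; 0.3619 0.9710]  K=[0.6286 -0.0815; 0.0711 0.6274; -0.0535 -0.1094]  nu=[0.5011, -0.5900]  x^+=[1.6876, 1.2990, 0.0231]  P^+=[0.3135 -0.0007 0.0936; -0.0007 0.2173 -0.0524; 0.0936 -0.0524 0.6946]
step 2: x^-=[1.4350, 1.5139, 0.1801]  P^-=[0.4403 0.0940 -0.0052; 0.0940 0.5140 -0.2803; -0.0052 -0.2803 1.1167]  S=[1.0468 0.2936; 0.2936 0.8414]  K=[0.4579 -0.0534; 0.0902 0.5716; -0.1707 -0.2470]  nu=[0.5605, 0.2068]  x^+=[1.6806, 1.6827, 0.0334]  P^+=[0.2327 0.0010 0.0960; 0.0010 0.2003 -0.1102; 0.0960 -0.1102 1.0102]
step 3: x^-=[1.4742, 1.9097, 0.1565]  P^-=[0.4023 0.1092 -0.0771; 0.1092 0.5448 -0.4435; -0.0771 -0.4435 1.5595]  S=[1.0647 0.3388; 0.3388 0.8656]  K=[0.4294 -0.0484; 0.1089 0.5753; -0.2917 -0.3613]  nu=[-3.8075, -1.2481]  x^+=[-0.1005, 0.7770, 1.7182]  P^+=[0.2180 0.0016 0.0890; 0.0016 0.2033 -0.1596; 0.0890 -0.1596 1.2845]
step 4: x^-=[-0.2409, 0.3685, 1.9243]  P^-=[0.4035 0.1298 -0.1408; 0.1298 0.5912 -0.5859; -0.1408 -0.5859 1.9425]  S=[1.1196 0.3900; 0.3900 0.9060]  K=[0.4247 -0.0471; 0.1225 0.5854; -0.3754 -0.4407]  nu=[-0.0597, -2.1193]  x^+=[-0.1663, -0.8796, 2.8806]  P^+=[0.2151 0.0018 0.0850; 0.0018 0.2080 -0.1940; 0.0850 -0.1940 1.4797]

K[0,0] = 0.4247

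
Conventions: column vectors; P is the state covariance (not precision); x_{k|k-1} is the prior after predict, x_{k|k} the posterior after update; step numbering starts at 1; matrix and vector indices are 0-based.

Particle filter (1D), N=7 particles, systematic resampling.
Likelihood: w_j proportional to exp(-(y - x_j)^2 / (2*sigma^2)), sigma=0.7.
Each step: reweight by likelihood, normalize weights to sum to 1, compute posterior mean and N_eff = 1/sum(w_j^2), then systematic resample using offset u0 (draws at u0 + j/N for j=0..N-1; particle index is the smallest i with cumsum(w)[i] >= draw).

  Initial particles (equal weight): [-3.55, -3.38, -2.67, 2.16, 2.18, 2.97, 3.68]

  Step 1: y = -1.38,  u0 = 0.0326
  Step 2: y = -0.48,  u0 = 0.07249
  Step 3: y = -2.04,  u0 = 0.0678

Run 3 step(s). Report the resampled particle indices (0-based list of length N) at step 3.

step 1: w=[0.0393, 0.0811, 0.8795, 0.0000, 0.0000, 0.0000, 0.0000]  mean=-2.7621  Neff=1.2793  idx=[0, 2, 2, 2, 2, 2, 2]
step 2: w=[0.0015, 0.1664, 0.1664, 0.1664, 0.1664, 0.1664, 0.1664]  mean=-2.6713  Neff=6.0177  idx=[1, 2, 3, 4, 4, 5, 6]
step 3: w=[0.1429, 0.1429, 0.1429, 0.1429, 0.1429, 0.1429, 0.1429]  mean=-2.6700  Neff=7.0000  idx=[0, 1, 2, 3, 4, 5, 6]

resampled_idx = [0, 1, 2, 3, 4, 5, 6]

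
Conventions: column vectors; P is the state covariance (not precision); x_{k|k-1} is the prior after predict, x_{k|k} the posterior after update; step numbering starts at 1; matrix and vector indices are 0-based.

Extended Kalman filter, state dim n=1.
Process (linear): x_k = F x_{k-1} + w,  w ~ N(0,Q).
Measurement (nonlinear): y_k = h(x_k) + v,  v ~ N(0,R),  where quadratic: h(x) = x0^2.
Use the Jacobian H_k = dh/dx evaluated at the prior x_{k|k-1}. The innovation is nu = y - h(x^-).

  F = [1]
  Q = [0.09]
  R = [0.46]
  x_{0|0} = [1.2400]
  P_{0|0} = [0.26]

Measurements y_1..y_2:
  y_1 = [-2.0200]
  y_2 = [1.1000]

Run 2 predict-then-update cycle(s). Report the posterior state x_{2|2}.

step 1: x^-=[1.2400]  P^-=[0.3500]  H_jac=[2.4800]  S=[2.6126]  K=[0.3322]  nu=[-3.5576]  x^+=[0.0581]  P^+=[0.0616]
step 2: x^-=[0.0581]  P^-=[0.1516]  H_jac=[0.1161]  S=[0.4620]  K=[0.0381]  nu=[1.0966]  x^+=[0.0998]  P^+=[0.1510]

x_post = [0.0998]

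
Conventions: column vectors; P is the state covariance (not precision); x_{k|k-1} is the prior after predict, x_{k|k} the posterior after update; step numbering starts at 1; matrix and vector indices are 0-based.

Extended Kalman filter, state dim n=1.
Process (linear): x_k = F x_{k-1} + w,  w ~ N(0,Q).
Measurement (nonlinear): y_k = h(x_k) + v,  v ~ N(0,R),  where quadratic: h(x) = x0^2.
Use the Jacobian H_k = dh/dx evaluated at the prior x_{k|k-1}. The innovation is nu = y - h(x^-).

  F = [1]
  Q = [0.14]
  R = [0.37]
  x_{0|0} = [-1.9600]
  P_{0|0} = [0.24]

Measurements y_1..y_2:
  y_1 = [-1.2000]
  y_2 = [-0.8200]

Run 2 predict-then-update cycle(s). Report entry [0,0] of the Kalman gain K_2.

K[0,0] = -0.3315

step 1: x^-=[-1.9600]  P^-=[0.3800]  H_jac=[-3.9200]  S=[6.2092]  K=[-0.2399]  nu=[-5.0416]  x^+=[-0.7505]  P^+=[0.0226]
step 2: x^-=[-0.7505]  P^-=[0.1626]  H_jac=[-1.5010]  S=[0.7365]  K=[-0.3315]  nu=[-1.3833]  x^+=[-0.2920]  P^+=[0.0817]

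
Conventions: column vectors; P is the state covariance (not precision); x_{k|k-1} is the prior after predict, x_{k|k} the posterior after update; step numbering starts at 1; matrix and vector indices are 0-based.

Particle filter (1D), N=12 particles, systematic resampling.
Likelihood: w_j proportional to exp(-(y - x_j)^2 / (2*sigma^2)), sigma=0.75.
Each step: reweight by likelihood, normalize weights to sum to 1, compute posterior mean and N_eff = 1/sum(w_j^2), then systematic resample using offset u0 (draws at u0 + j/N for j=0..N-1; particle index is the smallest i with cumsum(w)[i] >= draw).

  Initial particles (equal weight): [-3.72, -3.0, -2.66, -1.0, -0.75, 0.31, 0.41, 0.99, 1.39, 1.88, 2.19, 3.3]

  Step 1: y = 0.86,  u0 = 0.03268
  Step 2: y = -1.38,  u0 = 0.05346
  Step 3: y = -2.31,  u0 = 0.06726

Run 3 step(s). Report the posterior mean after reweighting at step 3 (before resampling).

step 1: w=[0.0000, 0.0000, 0.0000, 0.0112, 0.0242, 0.1855, 0.2028, 0.2392, 0.1891, 0.0963, 0.0504, 0.0012]  mean=0.9063  Neff=5.5233  idx=[4, 5, 5, 6, 6, 7, 7, 7, 8, 8, 9, 10]
step 2: w=[0.7033, 0.0790, 0.0790, 0.0580, 0.0580, 0.0068, 0.0068, 0.0068, 0.0011, 0.0011, 0.0001, 0.0000]  mean=-0.4075  Neff=1.9456  idx=[0, 0, 0, 0, 0, 0, 0, 0, 1, 2, 3, 4]
step 3: w=[0.1240, 0.1240, 0.1240, 0.1240, 0.1240, 0.1240, 0.1240, 0.1240, 0.0024, 0.0024, 0.0015, 0.0015]  mean=-0.7414  Neff=8.1258  idx=[0, 1, 1, 2, 3, 3, 4, 5, 5, 6, 7, 7]

post_mean = -0.7414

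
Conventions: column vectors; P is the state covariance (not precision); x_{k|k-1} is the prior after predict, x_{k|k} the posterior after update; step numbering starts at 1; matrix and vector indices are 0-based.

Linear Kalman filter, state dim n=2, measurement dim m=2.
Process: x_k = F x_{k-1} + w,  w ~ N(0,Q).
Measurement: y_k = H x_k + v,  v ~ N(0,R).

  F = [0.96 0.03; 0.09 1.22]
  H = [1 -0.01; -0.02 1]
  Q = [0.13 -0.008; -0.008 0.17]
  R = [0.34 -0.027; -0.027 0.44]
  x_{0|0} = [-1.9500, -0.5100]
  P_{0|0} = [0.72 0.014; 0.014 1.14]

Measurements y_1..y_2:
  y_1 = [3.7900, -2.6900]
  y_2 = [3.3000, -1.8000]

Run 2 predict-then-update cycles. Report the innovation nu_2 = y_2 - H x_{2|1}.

innov = [1.3920, 0.6136]

step 1: x^-=[-1.8873, -0.7977]  P^-=[0.7954 0.1124; 0.1124 1.8757]  S=[1.1333 0.0507; 0.0507 2.3115]  K=[0.6996 0.0264; 0.0464 0.8095]  nu=[5.6693, -1.9300]  x^+=[2.0283, -2.0971]  P^+=[0.2371 -0.0025; -0.0025 0.3549]
step 2: x^-=[1.8842, -2.3760]  P^-=[0.3487 0.0225; 0.0225 0.6995]  S=[0.6883 -0.0185; -0.0185 1.1388]  K=[0.5069 0.0218; 0.0390 0.6145]  nu=[1.3920, 0.6136]  x^+=[2.6032, -1.9446]  P^+=[0.1717 -0.0006; -0.0006 0.2693]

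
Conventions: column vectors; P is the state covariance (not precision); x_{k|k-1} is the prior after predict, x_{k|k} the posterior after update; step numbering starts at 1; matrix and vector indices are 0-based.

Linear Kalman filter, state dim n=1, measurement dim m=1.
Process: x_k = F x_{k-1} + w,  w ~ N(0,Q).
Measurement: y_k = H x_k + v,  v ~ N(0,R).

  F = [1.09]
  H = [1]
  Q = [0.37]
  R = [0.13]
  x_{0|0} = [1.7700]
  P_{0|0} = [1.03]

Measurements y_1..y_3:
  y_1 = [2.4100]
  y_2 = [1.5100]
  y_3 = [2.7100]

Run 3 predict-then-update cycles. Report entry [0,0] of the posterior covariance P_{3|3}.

P_post[0,0] = 0.1029

step 1: x^-=[1.9293]  P^-=[1.5937]  S=[1.7237]  K=[0.9246]  nu=[0.4807]  x^+=[2.3737]  P^+=[0.1202]
step 2: x^-=[2.5874]  P^-=[0.5128]  S=[0.6428]  K=[0.7978]  nu=[-1.0774]  x^+=[1.7279]  P^+=[0.1037]
step 3: x^-=[1.8834]  P^-=[0.4932]  S=[0.6232]  K=[0.7914]  nu=[0.8266]  x^+=[2.5376]  P^+=[0.1029]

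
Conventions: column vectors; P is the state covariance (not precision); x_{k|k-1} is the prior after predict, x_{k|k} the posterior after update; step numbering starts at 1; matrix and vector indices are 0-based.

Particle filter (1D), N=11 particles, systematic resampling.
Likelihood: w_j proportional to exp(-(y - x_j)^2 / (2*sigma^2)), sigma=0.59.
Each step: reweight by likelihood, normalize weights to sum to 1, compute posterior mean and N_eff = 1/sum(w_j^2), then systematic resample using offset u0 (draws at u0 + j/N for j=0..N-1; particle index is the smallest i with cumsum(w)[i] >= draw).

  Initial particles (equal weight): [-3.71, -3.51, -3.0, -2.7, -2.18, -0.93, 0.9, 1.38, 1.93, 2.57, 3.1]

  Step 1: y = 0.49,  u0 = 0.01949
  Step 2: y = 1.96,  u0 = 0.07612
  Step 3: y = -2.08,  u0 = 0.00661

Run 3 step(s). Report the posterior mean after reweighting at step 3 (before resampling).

step 1: w=[0.0000, 0.0000, 0.0000, 0.0000, 0.0000, 0.0455, 0.6469, 0.2640, 0.0419, 0.0016, 0.0000]  mean=0.9894  Neff=2.0325  idx=[5, 6, 6, 6, 6, 6, 6, 6, 7, 7, 7]
step 2: w=[0.0000, 0.0614, 0.0614, 0.0614, 0.0614, 0.0614, 0.0614, 0.0614, 0.1901, 0.1901, 0.1901]  mean=1.1738  Neff=7.4177  idx=[2, 3, 5, 6, 8, 8, 9, 9, 9, 10, 10]
step 3: w=[0.2449, 0.2449, 0.2449, 0.2449, 0.0029, 0.0029, 0.0029, 0.0029, 0.0029, 0.0029, 0.0029]  mean=0.9097  Neff=4.1658  idx=[0, 0, 0, 1, 1, 1, 2, 2, 2, 3, 3]

post_mean = 0.9097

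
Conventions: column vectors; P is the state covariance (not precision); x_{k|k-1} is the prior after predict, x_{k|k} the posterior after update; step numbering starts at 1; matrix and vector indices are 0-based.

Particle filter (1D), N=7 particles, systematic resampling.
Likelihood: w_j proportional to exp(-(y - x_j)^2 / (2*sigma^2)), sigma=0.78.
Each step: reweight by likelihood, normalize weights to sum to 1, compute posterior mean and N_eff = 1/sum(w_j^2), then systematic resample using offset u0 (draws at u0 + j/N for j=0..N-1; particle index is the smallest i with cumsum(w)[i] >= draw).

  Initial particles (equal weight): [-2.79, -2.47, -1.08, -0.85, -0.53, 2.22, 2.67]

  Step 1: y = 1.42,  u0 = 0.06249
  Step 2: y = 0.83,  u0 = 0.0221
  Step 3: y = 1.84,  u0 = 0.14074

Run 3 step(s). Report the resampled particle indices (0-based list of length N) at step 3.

resampled_idx = [2, 3, 4, 4, 5, 6, 6]

step 1: w=[0.0000, 0.0000, 0.0063, 0.0155, 0.0471, 0.6340, 0.2970]  mean=2.1555  Neff=2.0298  idx=[4, 5, 5, 5, 5, 6, 6]
step 2: w=[0.1885, 0.1762, 0.1762, 0.1762, 0.1762, 0.0534, 0.0534]  mean=1.7495  Neff=6.0457  idx=[0, 0, 1, 2, 3, 4, 4]
step 3: w=[0.0022, 0.0022, 0.1991, 0.1991, 0.1991, 0.1991, 0.1991]  mean=2.2078  Neff=5.0444  idx=[2, 3, 4, 4, 5, 6, 6]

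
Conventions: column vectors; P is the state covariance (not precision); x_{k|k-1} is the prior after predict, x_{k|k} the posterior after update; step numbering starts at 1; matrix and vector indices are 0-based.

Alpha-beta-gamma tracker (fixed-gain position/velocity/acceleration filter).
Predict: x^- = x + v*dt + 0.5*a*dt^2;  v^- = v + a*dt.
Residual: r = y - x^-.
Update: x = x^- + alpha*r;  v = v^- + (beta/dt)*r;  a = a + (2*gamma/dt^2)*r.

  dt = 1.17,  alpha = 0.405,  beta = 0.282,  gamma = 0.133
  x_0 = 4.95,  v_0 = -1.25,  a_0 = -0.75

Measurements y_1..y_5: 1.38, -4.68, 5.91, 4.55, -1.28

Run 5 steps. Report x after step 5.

step 1: x_pred=2.9742  r=-1.5942  x^+=2.3285  v^+=-2.5117  a^+=-1.0598
step 2: x_pred=-1.3356  r=-3.3444  x^+=-2.6901  v^+=-4.5578  a^+=-1.7097
step 3: x_pred=-9.1928  r=15.1028  x^+=-3.0762  v^+=-2.9179  a^+=1.2251
step 4: x_pred=-5.6516  r=10.2016  x^+=-1.5200  v^+=0.9743  a^+=3.2074
step 5: x_pred=1.8153  r=-3.0953  x^+=0.5617  v^+=3.9809  a^+=2.6060

x_post = 0.5617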